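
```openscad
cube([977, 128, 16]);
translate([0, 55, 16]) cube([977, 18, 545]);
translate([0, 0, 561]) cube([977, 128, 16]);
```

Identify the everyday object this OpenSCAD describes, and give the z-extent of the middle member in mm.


An I-beam. The web height is 545 mm.

Two wide flanges with a thin centred web — an I-beam. Overall 577 mm minus two 16 mm flanges gives a web of 577 − 2·16 = 545 mm.


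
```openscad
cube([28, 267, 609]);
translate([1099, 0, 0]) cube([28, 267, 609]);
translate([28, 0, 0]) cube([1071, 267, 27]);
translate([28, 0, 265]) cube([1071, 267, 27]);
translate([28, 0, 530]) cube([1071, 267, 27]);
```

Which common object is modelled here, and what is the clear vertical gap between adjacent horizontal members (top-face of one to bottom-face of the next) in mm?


A bookshelf. The clear shelf gap is 238 mm.

Two tall side panels with 3 horizontal boards between them — a bookshelf. The first two shelf undersides are at z = 0 and z = 265; with shelf thickness 27, the clear gap is 265 − 0 − 27 = 238 mm.


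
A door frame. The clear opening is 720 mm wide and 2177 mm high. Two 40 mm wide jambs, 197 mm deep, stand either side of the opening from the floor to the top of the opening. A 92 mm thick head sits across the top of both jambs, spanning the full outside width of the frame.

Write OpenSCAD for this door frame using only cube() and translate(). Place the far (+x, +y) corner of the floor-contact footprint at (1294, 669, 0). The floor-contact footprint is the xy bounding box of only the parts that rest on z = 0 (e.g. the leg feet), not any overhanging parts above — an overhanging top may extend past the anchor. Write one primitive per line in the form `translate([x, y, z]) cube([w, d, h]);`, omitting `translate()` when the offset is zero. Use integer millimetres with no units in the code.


translate([494, 472, 0]) cube([40, 197, 2177]);
translate([1254, 472, 0]) cube([40, 197, 2177]);
translate([494, 472, 2177]) cube([800, 197, 92]);


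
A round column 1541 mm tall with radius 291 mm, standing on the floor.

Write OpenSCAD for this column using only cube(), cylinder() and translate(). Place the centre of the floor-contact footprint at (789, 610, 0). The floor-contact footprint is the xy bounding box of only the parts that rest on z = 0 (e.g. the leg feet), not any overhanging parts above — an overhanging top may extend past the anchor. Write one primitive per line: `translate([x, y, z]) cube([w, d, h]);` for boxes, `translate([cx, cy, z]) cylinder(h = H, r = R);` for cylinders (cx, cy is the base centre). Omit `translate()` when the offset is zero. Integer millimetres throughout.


translate([789, 610, 0]) cylinder(h = 1541, r = 291);


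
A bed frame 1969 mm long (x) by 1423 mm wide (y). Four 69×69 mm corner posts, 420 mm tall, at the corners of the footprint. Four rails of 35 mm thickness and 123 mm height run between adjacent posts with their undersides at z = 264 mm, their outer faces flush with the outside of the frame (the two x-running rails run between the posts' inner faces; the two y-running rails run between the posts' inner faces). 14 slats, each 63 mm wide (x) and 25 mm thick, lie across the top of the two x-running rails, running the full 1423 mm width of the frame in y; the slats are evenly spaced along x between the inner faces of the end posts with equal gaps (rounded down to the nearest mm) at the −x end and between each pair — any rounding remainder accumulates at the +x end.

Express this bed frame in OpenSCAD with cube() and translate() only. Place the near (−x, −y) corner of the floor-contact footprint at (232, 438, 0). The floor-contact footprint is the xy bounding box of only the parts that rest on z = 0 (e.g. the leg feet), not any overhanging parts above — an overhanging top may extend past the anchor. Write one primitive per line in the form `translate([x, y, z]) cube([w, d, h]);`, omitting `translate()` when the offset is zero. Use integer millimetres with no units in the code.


translate([232, 438, 0]) cube([69, 69, 420]);
translate([232, 1792, 0]) cube([69, 69, 420]);
translate([2132, 438, 0]) cube([69, 69, 420]);
translate([2132, 1792, 0]) cube([69, 69, 420]);
translate([301, 438, 264]) cube([1831, 35, 123]);
translate([301, 1826, 264]) cube([1831, 35, 123]);
translate([232, 507, 264]) cube([35, 1285, 123]);
translate([2166, 507, 264]) cube([35, 1285, 123]);
translate([364, 438, 387]) cube([63, 1423, 25]);
translate([490, 438, 387]) cube([63, 1423, 25]);
translate([616, 438, 387]) cube([63, 1423, 25]);
translate([742, 438, 387]) cube([63, 1423, 25]);
translate([868, 438, 387]) cube([63, 1423, 25]);
translate([994, 438, 387]) cube([63, 1423, 25]);
translate([1120, 438, 387]) cube([63, 1423, 25]);
translate([1246, 438, 387]) cube([63, 1423, 25]);
translate([1372, 438, 387]) cube([63, 1423, 25]);
translate([1498, 438, 387]) cube([63, 1423, 25]);
translate([1624, 438, 387]) cube([63, 1423, 25]);
translate([1750, 438, 387]) cube([63, 1423, 25]);
translate([1876, 438, 387]) cube([63, 1423, 25]);
translate([2002, 438, 387]) cube([63, 1423, 25]);


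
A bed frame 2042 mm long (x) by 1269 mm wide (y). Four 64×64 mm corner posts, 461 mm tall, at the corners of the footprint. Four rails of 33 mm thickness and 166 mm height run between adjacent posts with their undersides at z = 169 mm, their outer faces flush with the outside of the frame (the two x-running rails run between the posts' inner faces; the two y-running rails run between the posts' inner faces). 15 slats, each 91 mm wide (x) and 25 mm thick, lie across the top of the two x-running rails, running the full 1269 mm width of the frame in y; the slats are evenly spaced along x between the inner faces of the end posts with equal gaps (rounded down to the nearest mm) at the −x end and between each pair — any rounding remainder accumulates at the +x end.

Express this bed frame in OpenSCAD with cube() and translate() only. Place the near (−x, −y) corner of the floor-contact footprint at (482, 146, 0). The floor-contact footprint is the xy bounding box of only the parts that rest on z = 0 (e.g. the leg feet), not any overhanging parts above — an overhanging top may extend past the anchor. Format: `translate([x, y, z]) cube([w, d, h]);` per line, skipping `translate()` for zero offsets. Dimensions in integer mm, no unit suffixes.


translate([482, 146, 0]) cube([64, 64, 461]);
translate([482, 1351, 0]) cube([64, 64, 461]);
translate([2460, 146, 0]) cube([64, 64, 461]);
translate([2460, 1351, 0]) cube([64, 64, 461]);
translate([546, 146, 169]) cube([1914, 33, 166]);
translate([546, 1382, 169]) cube([1914, 33, 166]);
translate([482, 210, 169]) cube([33, 1141, 166]);
translate([2491, 210, 169]) cube([33, 1141, 166]);
translate([580, 146, 335]) cube([91, 1269, 25]);
translate([705, 146, 335]) cube([91, 1269, 25]);
translate([830, 146, 335]) cube([91, 1269, 25]);
translate([955, 146, 335]) cube([91, 1269, 25]);
translate([1080, 146, 335]) cube([91, 1269, 25]);
translate([1205, 146, 335]) cube([91, 1269, 25]);
translate([1330, 146, 335]) cube([91, 1269, 25]);
translate([1455, 146, 335]) cube([91, 1269, 25]);
translate([1580, 146, 335]) cube([91, 1269, 25]);
translate([1705, 146, 335]) cube([91, 1269, 25]);
translate([1830, 146, 335]) cube([91, 1269, 25]);
translate([1955, 146, 335]) cube([91, 1269, 25]);
translate([2080, 146, 335]) cube([91, 1269, 25]);
translate([2205, 146, 335]) cube([91, 1269, 25]);
translate([2330, 146, 335]) cube([91, 1269, 25]);


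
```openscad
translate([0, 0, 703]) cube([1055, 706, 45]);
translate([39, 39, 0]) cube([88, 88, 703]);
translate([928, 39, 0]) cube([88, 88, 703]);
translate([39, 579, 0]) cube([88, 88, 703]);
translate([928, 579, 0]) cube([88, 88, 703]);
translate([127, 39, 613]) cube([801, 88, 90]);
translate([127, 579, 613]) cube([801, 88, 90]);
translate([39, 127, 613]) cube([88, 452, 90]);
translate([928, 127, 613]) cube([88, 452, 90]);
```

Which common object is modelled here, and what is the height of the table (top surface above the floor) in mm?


A table. The table height is 748 mm.

A 1055×706×45 slab sits at z = 703 on four 88 mm square posts — a table. The top surface is at 703 + 45 = 748 mm.


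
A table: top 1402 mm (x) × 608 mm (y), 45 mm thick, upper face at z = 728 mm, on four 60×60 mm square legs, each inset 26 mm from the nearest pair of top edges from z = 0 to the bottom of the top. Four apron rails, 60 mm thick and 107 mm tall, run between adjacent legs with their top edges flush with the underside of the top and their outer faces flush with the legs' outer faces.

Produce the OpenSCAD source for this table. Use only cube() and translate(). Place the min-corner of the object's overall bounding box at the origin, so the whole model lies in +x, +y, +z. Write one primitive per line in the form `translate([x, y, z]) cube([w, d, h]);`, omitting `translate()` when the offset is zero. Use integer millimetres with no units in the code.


translate([0, 0, 683]) cube([1402, 608, 45]);
translate([26, 26, 0]) cube([60, 60, 683]);
translate([1316, 26, 0]) cube([60, 60, 683]);
translate([26, 522, 0]) cube([60, 60, 683]);
translate([1316, 522, 0]) cube([60, 60, 683]);
translate([86, 26, 576]) cube([1230, 60, 107]);
translate([86, 522, 576]) cube([1230, 60, 107]);
translate([26, 86, 576]) cube([60, 436, 107]);
translate([1316, 86, 576]) cube([60, 436, 107]);


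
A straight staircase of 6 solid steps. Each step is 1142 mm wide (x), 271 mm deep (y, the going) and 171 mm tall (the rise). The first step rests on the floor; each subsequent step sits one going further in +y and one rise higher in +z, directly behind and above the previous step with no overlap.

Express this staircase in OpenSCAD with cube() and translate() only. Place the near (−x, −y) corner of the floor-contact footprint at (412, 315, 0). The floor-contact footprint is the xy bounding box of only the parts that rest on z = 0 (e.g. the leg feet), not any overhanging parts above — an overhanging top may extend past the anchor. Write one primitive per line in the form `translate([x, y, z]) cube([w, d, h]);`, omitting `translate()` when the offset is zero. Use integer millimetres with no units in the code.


translate([412, 315, 0]) cube([1142, 271, 171]);
translate([412, 586, 171]) cube([1142, 271, 171]);
translate([412, 857, 342]) cube([1142, 271, 171]);
translate([412, 1128, 513]) cube([1142, 271, 171]);
translate([412, 1399, 684]) cube([1142, 271, 171]);
translate([412, 1670, 855]) cube([1142, 271, 171]);


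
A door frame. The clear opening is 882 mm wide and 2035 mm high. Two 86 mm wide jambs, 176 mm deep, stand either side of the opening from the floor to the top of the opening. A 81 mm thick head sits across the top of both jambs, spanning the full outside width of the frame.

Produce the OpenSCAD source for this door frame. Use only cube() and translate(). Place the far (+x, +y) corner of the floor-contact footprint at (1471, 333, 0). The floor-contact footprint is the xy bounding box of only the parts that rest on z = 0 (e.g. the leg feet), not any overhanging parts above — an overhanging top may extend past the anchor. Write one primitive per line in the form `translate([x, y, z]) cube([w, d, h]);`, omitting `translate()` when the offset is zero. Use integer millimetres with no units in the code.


translate([417, 157, 0]) cube([86, 176, 2035]);
translate([1385, 157, 0]) cube([86, 176, 2035]);
translate([417, 157, 2035]) cube([1054, 176, 81]);


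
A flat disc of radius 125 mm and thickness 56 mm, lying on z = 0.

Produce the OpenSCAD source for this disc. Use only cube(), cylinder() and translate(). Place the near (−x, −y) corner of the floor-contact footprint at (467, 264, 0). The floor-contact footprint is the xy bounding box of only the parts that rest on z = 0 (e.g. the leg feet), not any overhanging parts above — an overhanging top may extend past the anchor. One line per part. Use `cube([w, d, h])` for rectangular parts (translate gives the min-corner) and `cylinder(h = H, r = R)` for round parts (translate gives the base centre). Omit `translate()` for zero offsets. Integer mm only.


translate([592, 389, 0]) cylinder(h = 56, r = 125);


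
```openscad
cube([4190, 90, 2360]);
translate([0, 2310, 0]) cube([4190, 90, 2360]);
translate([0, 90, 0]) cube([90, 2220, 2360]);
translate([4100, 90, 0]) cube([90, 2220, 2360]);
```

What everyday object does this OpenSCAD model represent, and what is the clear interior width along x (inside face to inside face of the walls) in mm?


A house (or room) frame. The interior width is 4010 mm.

Four 2360 mm walls enclosing a rectangle with no floor or roof — a room or house frame. Outside width is 4190 mm and wall thickness is 90 mm, so the interior width is 4190 − 2 × 90 = 4010 mm.


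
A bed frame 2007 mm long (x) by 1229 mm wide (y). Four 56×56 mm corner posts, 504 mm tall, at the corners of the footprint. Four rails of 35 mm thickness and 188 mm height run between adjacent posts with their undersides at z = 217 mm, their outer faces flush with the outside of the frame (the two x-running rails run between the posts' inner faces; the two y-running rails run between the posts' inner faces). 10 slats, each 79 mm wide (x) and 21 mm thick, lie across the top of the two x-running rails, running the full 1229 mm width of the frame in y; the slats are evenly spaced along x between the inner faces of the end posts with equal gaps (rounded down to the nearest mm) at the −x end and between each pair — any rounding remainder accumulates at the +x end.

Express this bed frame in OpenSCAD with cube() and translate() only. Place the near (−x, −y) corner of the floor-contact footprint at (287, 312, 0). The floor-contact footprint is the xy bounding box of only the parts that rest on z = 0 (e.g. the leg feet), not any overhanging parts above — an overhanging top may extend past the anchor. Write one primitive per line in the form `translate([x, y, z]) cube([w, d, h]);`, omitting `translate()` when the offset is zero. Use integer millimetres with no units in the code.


translate([287, 312, 0]) cube([56, 56, 504]);
translate([287, 1485, 0]) cube([56, 56, 504]);
translate([2238, 312, 0]) cube([56, 56, 504]);
translate([2238, 1485, 0]) cube([56, 56, 504]);
translate([343, 312, 217]) cube([1895, 35, 188]);
translate([343, 1506, 217]) cube([1895, 35, 188]);
translate([287, 368, 217]) cube([35, 1117, 188]);
translate([2259, 368, 217]) cube([35, 1117, 188]);
translate([443, 312, 405]) cube([79, 1229, 21]);
translate([622, 312, 405]) cube([79, 1229, 21]);
translate([801, 312, 405]) cube([79, 1229, 21]);
translate([980, 312, 405]) cube([79, 1229, 21]);
translate([1159, 312, 405]) cube([79, 1229, 21]);
translate([1338, 312, 405]) cube([79, 1229, 21]);
translate([1517, 312, 405]) cube([79, 1229, 21]);
translate([1696, 312, 405]) cube([79, 1229, 21]);
translate([1875, 312, 405]) cube([79, 1229, 21]);
translate([2054, 312, 405]) cube([79, 1229, 21]);


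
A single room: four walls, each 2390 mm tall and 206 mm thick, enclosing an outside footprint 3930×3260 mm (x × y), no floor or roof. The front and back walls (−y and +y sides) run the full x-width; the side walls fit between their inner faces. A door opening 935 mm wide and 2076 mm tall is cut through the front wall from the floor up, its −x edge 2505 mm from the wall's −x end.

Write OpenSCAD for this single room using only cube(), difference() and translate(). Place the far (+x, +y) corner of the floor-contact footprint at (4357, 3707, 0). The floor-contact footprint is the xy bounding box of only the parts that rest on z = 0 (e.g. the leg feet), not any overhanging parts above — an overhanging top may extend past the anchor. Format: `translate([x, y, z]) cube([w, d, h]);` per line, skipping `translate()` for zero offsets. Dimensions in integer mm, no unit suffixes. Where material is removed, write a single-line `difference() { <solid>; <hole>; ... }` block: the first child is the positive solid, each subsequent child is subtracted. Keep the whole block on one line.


difference() { translate([427, 447, 0]) cube([3930, 206, 2390]); translate([2932, 447, 0]) cube([935, 206, 2076]); }
translate([427, 3501, 0]) cube([3930, 206, 2390]);
translate([427, 653, 0]) cube([206, 2848, 2390]);
translate([4151, 653, 0]) cube([206, 2848, 2390]);


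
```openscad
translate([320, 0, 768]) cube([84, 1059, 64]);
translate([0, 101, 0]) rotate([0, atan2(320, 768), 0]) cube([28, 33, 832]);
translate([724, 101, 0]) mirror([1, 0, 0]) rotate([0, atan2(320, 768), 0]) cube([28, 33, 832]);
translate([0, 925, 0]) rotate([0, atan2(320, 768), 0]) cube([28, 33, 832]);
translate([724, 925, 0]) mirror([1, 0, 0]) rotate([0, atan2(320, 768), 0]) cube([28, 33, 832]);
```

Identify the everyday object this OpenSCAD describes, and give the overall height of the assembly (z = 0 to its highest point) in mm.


A sawhorse. The overall height is 832 mm.

A beam across two mirrored pairs of raked legs — a sawhorse. The beam's underside is at z = 768 (matching the legs' vertical rise in atan2(320, 768)) and the beam is 64 mm tall, so its top is at 768 + 64 = 832 mm. The raked legs top out at the beam's underside, so that is the highest point.


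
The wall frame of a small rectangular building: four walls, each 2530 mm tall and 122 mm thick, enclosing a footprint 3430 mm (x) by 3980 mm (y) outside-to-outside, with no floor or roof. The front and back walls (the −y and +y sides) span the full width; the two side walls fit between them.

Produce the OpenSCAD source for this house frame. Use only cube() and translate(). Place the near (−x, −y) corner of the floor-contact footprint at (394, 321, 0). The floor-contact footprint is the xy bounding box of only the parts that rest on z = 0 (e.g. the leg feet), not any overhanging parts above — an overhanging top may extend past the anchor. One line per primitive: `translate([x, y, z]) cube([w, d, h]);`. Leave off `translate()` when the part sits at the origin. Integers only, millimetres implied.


translate([394, 321, 0]) cube([3430, 122, 2530]);
translate([394, 4179, 0]) cube([3430, 122, 2530]);
translate([394, 443, 0]) cube([122, 3736, 2530]);
translate([3702, 443, 0]) cube([122, 3736, 2530]);


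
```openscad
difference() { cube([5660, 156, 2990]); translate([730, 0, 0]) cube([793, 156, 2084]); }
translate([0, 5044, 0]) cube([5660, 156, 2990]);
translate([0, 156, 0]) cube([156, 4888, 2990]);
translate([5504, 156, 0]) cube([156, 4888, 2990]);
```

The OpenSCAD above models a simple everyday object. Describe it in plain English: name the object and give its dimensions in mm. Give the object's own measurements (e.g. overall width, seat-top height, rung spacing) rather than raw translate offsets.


A single room: four walls, each 2990 mm tall and 156 mm thick, enclosing an outside footprint 5660×5200 mm (x × y), no floor or roof. The front and back walls (−y and +y sides) run the full x-width; the side walls fit between their inner faces. A door opening 793 mm wide and 2084 mm tall is cut through the front wall from the floor up, its −x edge 730 mm from the wall's −x end.


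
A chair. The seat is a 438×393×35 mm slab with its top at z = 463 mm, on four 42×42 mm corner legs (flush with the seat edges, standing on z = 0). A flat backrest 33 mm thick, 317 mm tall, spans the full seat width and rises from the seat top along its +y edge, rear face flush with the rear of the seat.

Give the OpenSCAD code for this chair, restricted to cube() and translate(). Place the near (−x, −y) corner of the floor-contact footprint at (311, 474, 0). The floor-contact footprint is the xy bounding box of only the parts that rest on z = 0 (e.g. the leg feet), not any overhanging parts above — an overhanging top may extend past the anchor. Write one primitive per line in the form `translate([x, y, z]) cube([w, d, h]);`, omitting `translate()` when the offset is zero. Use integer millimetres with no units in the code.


translate([311, 474, 428]) cube([438, 393, 35]);
translate([311, 474, 0]) cube([42, 42, 428]);
translate([707, 474, 0]) cube([42, 42, 428]);
translate([311, 825, 0]) cube([42, 42, 428]);
translate([707, 825, 0]) cube([42, 42, 428]);
translate([311, 834, 463]) cube([438, 33, 317]);


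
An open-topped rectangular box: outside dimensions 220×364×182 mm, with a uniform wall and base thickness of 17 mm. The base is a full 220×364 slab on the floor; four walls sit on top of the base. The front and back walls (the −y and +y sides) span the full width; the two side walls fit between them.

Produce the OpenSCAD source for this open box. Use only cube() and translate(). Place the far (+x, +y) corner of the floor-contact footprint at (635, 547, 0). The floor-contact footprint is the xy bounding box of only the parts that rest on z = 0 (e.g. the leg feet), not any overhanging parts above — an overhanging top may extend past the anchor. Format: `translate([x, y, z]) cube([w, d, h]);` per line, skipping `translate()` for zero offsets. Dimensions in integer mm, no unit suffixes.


translate([415, 183, 0]) cube([220, 364, 17]);
translate([415, 183, 17]) cube([220, 17, 165]);
translate([415, 530, 17]) cube([220, 17, 165]);
translate([415, 200, 17]) cube([17, 330, 165]);
translate([618, 200, 17]) cube([17, 330, 165]);


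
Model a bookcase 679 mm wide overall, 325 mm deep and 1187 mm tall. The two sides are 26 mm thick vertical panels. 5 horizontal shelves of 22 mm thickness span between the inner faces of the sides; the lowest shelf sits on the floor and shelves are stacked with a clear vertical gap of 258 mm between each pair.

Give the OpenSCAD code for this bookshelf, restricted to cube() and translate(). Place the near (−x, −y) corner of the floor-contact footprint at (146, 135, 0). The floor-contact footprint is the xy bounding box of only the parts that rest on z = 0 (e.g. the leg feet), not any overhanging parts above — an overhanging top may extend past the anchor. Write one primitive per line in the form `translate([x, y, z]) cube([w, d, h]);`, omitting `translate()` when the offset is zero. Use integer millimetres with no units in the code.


translate([146, 135, 0]) cube([26, 325, 1187]);
translate([799, 135, 0]) cube([26, 325, 1187]);
translate([172, 135, 0]) cube([627, 325, 22]);
translate([172, 135, 280]) cube([627, 325, 22]);
translate([172, 135, 560]) cube([627, 325, 22]);
translate([172, 135, 840]) cube([627, 325, 22]);
translate([172, 135, 1120]) cube([627, 325, 22]);


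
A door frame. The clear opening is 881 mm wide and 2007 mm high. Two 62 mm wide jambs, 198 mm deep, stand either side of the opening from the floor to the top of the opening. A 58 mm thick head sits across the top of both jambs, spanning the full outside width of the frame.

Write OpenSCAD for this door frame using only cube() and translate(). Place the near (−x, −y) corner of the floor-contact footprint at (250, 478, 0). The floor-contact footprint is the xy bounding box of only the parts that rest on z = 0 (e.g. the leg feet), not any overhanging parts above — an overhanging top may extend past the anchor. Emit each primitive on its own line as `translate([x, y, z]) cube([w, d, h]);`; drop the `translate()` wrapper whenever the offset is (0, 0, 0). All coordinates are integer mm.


translate([250, 478, 0]) cube([62, 198, 2007]);
translate([1193, 478, 0]) cube([62, 198, 2007]);
translate([250, 478, 2007]) cube([1005, 198, 58]);


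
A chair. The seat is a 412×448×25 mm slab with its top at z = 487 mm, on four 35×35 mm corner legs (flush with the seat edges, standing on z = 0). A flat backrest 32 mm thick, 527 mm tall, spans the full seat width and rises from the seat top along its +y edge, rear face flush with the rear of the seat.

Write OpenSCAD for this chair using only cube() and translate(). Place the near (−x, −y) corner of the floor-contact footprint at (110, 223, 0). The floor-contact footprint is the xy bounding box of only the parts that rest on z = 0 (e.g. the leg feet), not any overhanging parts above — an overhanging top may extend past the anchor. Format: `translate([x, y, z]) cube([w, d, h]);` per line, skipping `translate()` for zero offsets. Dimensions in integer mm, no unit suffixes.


translate([110, 223, 462]) cube([412, 448, 25]);
translate([110, 223, 0]) cube([35, 35, 462]);
translate([487, 223, 0]) cube([35, 35, 462]);
translate([110, 636, 0]) cube([35, 35, 462]);
translate([487, 636, 0]) cube([35, 35, 462]);
translate([110, 639, 487]) cube([412, 32, 527]);


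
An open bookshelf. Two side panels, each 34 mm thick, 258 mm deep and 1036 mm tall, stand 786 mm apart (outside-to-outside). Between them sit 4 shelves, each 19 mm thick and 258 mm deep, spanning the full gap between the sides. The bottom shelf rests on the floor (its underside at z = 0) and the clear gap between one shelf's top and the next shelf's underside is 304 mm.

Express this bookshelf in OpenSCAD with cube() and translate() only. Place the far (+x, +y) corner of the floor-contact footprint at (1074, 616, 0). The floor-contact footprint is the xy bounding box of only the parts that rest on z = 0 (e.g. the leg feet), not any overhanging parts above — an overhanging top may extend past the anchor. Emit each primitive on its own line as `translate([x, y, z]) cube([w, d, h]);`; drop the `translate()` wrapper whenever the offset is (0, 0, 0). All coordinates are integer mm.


translate([288, 358, 0]) cube([34, 258, 1036]);
translate([1040, 358, 0]) cube([34, 258, 1036]);
translate([322, 358, 0]) cube([718, 258, 19]);
translate([322, 358, 323]) cube([718, 258, 19]);
translate([322, 358, 646]) cube([718, 258, 19]);
translate([322, 358, 969]) cube([718, 258, 19]);


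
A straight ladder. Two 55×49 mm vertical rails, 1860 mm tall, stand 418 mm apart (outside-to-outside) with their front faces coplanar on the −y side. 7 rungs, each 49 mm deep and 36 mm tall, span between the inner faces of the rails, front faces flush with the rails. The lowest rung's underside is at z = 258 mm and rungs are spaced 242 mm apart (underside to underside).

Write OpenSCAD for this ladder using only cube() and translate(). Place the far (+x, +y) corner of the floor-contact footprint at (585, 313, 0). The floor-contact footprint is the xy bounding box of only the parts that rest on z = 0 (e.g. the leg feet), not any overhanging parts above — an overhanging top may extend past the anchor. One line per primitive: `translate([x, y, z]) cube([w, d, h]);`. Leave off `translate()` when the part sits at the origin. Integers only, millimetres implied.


translate([167, 264, 0]) cube([55, 49, 1860]);
translate([530, 264, 0]) cube([55, 49, 1860]);
translate([222, 264, 258]) cube([308, 49, 36]);
translate([222, 264, 500]) cube([308, 49, 36]);
translate([222, 264, 742]) cube([308, 49, 36]);
translate([222, 264, 984]) cube([308, 49, 36]);
translate([222, 264, 1226]) cube([308, 49, 36]);
translate([222, 264, 1468]) cube([308, 49, 36]);
translate([222, 264, 1710]) cube([308, 49, 36]);


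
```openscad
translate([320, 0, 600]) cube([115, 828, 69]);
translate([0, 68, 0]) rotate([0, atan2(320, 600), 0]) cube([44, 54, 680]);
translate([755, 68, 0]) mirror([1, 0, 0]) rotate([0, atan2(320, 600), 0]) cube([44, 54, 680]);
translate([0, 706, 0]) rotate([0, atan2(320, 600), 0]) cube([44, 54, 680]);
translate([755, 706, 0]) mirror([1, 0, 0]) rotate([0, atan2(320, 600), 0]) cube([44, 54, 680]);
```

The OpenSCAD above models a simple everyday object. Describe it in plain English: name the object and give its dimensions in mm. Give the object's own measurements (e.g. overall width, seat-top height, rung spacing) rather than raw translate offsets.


A sawhorse. A 115×828×69 mm beam (x, y, z) sits on two A-frame leg pairs. Each pair is two raked legs of 44×54 mm section (54 mm along y) splaying symmetrically in x. Each leg rises 600 mm vertically over 320 mm of horizontal reach and is 680 mm long along its own axis. Every leg's outer bottom edge rests on the floor and its outer top edge meets a bottom edge of the beam — the left legs (tilting toward +x) meet the beam's −x bottom edge, the right legs (their mirror images, tilting toward −x) meet its +x bottom edge — so the leg tops tuck under the beam, the beam's underside is 600 mm above the floor, and the feet are 755 mm apart outside-to-outside with the beam centred between them. The two leg pairs are set in 68 mm from either end of the beam.


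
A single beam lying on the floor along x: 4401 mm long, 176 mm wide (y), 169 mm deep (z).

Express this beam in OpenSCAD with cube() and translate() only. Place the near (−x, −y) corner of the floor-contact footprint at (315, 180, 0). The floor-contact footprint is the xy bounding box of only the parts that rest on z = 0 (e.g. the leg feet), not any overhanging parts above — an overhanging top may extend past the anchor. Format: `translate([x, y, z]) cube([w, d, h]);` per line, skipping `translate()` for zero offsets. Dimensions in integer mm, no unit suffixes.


translate([315, 180, 0]) cube([4401, 176, 169]);


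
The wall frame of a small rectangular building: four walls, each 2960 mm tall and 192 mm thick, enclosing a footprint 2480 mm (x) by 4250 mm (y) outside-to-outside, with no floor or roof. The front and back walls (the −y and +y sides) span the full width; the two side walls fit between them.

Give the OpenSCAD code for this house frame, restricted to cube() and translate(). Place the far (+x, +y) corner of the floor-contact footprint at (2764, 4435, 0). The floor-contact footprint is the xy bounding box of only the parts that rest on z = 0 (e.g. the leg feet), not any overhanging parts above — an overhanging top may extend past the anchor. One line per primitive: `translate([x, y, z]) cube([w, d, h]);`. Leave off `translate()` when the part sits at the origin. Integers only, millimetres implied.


translate([284, 185, 0]) cube([2480, 192, 2960]);
translate([284, 4243, 0]) cube([2480, 192, 2960]);
translate([284, 377, 0]) cube([192, 3866, 2960]);
translate([2572, 377, 0]) cube([192, 3866, 2960]);


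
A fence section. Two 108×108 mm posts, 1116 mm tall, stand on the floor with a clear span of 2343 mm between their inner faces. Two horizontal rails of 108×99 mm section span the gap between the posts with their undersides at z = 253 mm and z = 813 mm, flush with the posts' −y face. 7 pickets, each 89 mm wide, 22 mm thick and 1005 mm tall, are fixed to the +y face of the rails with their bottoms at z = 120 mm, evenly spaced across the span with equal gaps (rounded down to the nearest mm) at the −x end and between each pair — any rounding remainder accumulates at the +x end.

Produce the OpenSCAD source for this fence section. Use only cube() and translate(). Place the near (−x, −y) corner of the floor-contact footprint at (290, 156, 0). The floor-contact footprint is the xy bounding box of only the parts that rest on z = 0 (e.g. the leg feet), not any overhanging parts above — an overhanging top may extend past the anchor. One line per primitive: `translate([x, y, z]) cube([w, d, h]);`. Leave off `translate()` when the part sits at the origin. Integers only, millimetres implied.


translate([290, 156, 0]) cube([108, 108, 1116]);
translate([2741, 156, 0]) cube([108, 108, 1116]);
translate([398, 156, 253]) cube([2343, 108, 99]);
translate([398, 156, 813]) cube([2343, 108, 99]);
translate([613, 264, 120]) cube([89, 22, 1005]);
translate([917, 264, 120]) cube([89, 22, 1005]);
translate([1221, 264, 120]) cube([89, 22, 1005]);
translate([1525, 264, 120]) cube([89, 22, 1005]);
translate([1829, 264, 120]) cube([89, 22, 1005]);
translate([2133, 264, 120]) cube([89, 22, 1005]);
translate([2437, 264, 120]) cube([89, 22, 1005]);


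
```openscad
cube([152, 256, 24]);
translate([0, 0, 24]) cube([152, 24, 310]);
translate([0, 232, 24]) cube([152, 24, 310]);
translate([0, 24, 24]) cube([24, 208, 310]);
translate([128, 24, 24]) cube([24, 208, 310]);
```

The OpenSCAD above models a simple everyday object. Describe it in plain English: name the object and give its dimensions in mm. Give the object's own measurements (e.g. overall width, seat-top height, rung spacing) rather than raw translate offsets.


An open-topped rectangular box: outside dimensions 152×256×334 mm, with a uniform wall and base thickness of 24 mm. The base is a full 152×256 slab on the floor; four walls sit on top of the base. The front and back walls (the −y and +y sides) span the full width; the two side walls fit between them.


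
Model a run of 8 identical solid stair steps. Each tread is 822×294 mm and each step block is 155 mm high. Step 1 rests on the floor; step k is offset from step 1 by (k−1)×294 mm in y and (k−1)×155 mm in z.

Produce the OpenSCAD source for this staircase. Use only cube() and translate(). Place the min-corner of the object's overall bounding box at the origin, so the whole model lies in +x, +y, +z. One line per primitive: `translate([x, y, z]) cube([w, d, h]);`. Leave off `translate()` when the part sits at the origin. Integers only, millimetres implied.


cube([822, 294, 155]);
translate([0, 294, 155]) cube([822, 294, 155]);
translate([0, 588, 310]) cube([822, 294, 155]);
translate([0, 882, 465]) cube([822, 294, 155]);
translate([0, 1176, 620]) cube([822, 294, 155]);
translate([0, 1470, 775]) cube([822, 294, 155]);
translate([0, 1764, 930]) cube([822, 294, 155]);
translate([0, 2058, 1085]) cube([822, 294, 155]);


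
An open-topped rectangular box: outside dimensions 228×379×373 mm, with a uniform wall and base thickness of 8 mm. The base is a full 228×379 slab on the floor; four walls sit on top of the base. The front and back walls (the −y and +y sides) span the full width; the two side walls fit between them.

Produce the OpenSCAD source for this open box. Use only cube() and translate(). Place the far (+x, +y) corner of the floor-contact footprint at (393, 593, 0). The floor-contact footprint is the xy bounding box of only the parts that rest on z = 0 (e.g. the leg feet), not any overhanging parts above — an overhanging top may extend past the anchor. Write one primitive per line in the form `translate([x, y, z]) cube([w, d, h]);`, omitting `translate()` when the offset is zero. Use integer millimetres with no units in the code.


translate([165, 214, 0]) cube([228, 379, 8]);
translate([165, 214, 8]) cube([228, 8, 365]);
translate([165, 585, 8]) cube([228, 8, 365]);
translate([165, 222, 8]) cube([8, 363, 365]);
translate([385, 222, 8]) cube([8, 363, 365]);


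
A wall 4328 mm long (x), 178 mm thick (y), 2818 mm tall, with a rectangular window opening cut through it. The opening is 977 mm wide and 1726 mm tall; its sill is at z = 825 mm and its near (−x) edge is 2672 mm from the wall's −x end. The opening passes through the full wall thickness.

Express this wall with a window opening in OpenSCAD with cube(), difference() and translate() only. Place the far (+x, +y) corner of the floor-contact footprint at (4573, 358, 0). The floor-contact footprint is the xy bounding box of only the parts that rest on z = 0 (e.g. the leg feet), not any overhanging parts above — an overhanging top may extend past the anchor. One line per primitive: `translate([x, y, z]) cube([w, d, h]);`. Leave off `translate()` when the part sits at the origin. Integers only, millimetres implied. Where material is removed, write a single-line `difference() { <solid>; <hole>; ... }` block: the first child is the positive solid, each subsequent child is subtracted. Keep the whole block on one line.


difference() { translate([245, 180, 0]) cube([4328, 178, 2818]); translate([2917, 180, 825]) cube([977, 178, 1726]); }


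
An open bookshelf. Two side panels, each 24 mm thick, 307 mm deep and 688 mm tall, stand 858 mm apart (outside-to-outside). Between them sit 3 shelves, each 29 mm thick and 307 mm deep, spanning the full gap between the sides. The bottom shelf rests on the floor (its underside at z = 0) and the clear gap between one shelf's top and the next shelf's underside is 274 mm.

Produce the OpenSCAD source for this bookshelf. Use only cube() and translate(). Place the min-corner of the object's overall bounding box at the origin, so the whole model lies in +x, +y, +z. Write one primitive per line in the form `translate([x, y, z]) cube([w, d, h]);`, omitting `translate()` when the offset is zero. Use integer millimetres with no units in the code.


cube([24, 307, 688]);
translate([834, 0, 0]) cube([24, 307, 688]);
translate([24, 0, 0]) cube([810, 307, 29]);
translate([24, 0, 303]) cube([810, 307, 29]);
translate([24, 0, 606]) cube([810, 307, 29]);


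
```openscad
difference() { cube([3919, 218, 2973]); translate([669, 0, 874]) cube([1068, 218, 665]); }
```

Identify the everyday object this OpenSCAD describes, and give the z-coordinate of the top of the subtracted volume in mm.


A wall with a window opening. The window head height is 1539 mm.

A wall with a rectangular opening subtracted — a window. Sill at z = 874, opening 665 mm tall, so the head is at 874 + 665 = 1539 mm.


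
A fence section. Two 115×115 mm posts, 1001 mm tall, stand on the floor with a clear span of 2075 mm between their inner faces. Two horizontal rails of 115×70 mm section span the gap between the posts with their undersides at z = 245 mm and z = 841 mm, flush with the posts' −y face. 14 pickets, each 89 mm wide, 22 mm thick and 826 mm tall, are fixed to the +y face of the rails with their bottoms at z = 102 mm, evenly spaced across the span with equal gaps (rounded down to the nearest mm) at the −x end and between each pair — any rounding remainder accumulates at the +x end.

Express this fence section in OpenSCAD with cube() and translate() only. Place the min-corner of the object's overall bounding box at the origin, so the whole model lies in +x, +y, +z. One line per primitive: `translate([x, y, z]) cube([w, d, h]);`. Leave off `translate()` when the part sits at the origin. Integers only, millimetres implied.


cube([115, 115, 1001]);
translate([2190, 0, 0]) cube([115, 115, 1001]);
translate([115, 0, 245]) cube([2075, 115, 70]);
translate([115, 0, 841]) cube([2075, 115, 70]);
translate([170, 115, 102]) cube([89, 22, 826]);
translate([314, 115, 102]) cube([89, 22, 826]);
translate([458, 115, 102]) cube([89, 22, 826]);
translate([602, 115, 102]) cube([89, 22, 826]);
translate([746, 115, 102]) cube([89, 22, 826]);
translate([890, 115, 102]) cube([89, 22, 826]);
translate([1034, 115, 102]) cube([89, 22, 826]);
translate([1178, 115, 102]) cube([89, 22, 826]);
translate([1322, 115, 102]) cube([89, 22, 826]);
translate([1466, 115, 102]) cube([89, 22, 826]);
translate([1610, 115, 102]) cube([89, 22, 826]);
translate([1754, 115, 102]) cube([89, 22, 826]);
translate([1898, 115, 102]) cube([89, 22, 826]);
translate([2042, 115, 102]) cube([89, 22, 826]);


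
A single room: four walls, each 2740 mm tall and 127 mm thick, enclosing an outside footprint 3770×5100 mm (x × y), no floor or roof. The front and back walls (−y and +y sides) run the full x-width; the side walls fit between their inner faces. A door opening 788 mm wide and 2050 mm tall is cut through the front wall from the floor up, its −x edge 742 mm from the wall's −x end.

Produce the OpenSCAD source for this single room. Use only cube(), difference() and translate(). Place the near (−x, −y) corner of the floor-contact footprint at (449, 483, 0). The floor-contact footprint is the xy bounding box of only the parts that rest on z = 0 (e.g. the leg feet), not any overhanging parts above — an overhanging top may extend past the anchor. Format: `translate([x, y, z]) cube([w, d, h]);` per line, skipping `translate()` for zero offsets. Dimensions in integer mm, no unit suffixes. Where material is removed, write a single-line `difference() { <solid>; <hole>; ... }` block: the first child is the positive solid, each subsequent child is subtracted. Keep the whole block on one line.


difference() { translate([449, 483, 0]) cube([3770, 127, 2740]); translate([1191, 483, 0]) cube([788, 127, 2050]); }
translate([449, 5456, 0]) cube([3770, 127, 2740]);
translate([449, 610, 0]) cube([127, 4846, 2740]);
translate([4092, 610, 0]) cube([127, 4846, 2740]);


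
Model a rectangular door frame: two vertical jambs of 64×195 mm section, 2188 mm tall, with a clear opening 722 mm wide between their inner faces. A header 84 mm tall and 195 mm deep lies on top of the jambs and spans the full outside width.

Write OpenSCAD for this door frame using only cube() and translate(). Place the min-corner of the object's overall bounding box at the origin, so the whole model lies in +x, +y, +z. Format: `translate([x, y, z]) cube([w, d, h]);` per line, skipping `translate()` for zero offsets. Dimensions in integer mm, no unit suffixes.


cube([64, 195, 2188]);
translate([786, 0, 0]) cube([64, 195, 2188]);
translate([0, 0, 2188]) cube([850, 195, 84]);
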